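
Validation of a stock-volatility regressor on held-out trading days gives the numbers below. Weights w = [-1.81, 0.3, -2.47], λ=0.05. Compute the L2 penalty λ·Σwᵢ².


‖w‖₂² = (-1.81)² + (0.3)² + (-2.47)²
     = 3.2761 + 0.09 + 6.1009
     = 9.467
λ·‖w‖₂² = 0.05·9.467 = 0.47335

0.47335


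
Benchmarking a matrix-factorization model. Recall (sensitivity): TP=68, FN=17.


Recall = TP/(TP+FN)
= 68/(68+17)
= 68/85 = 80.0%

80.0%


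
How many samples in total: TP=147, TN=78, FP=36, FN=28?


Total = TP + TN + FP + FN
= 147 + 78 + 36 + 28
= 289
(Predicted positive: 183, predicted negative: 106)

289


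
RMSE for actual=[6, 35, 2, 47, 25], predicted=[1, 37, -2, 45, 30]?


MSE = 74/5 = 14.8
RMSE = √(74/5) = 3.8471

3.8471


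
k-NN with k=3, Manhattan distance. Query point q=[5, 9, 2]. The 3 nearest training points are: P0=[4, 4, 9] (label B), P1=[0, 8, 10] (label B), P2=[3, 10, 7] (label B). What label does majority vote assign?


d(q,P0) = 13  (label B)
d(q,P1) = 14  (label B)
d(q,P2) = 8  (label B)
Votes: A=0, B=3
Majority → B

B


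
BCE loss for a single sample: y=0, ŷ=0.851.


BCE = -[y·ln(p) + (1-y)·ln(1-p)]
= -0 - 1·ln(1-0.851)
= -ln(0.149) = 1.9038

1.9038


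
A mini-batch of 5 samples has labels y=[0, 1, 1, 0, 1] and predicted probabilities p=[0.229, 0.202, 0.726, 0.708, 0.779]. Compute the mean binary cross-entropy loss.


L[0] = -ln(1-0.229) = -ln(0.771) = 0.2601
L[1] = -ln(0.202) = 1.5995
L[2] = -ln(0.726) = 0.3202
L[3] = -ln(1-0.708) = -ln(0.292) = 1.231
L[4] = -ln(0.779) = 0.2497
mean = (0.2601 + 1.5995 + 0.3202 + 1.231 + 0.2497)/5 = 0.7321

0.7321


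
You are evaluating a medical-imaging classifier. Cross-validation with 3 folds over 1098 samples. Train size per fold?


Fold size = 1098/3 = 366
Training per fold = 1098 - 366 = 732

732


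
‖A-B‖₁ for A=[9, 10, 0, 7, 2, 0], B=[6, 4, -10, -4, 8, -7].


d = |9-6| + |10-4| + |0+ 10| + |7+ 4| + |2-8| + |0+ 7|
  = 3 + 6 + 10 + 11 + 6 + 7
  = 43

43


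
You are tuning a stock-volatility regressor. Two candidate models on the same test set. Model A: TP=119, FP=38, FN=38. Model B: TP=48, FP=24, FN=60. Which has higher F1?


Model A: P=119/157=0.758, R=119/157=0.758, F1=2PR/(P+R)=2TP/(2TP+FP+FN)=238/314=0.758
Model B: P=48/72=0.6667, R=48/108=0.4444, F1=2PR/(P+R)=2TP/(2TP+FP+FN)=96/180=0.5333
0.758 > 0.5333 → Model A

Model A


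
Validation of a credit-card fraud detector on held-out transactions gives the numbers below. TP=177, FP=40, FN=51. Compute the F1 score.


Precision = 177/217 = 0.8157
Recall = 177/228 = 0.7763
F1 = 2·P·R/(P+R) = 2·TP/(2·TP+FP+FN) = 354/(354+40+51) = 354/445 = 0.7955

0.7955


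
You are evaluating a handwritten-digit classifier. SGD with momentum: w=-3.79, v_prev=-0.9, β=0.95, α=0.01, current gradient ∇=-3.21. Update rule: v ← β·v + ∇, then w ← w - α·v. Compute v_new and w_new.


v_new = 0.95·-0.9 - 3.21 = -0.855 - 3.21 = -4.065
w_new = -3.79 - 0.01·-4.065 = -3.79 + 0.04065 = -3.74935

v_new=-4.065, w_new=-3.74935


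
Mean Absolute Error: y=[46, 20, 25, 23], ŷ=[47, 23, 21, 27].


Absolute errors: |46-47|=1, |20-23|=3, |25-21|=4, |23-27|=4
Sum = 12
MAE = 12/4 = 3

3


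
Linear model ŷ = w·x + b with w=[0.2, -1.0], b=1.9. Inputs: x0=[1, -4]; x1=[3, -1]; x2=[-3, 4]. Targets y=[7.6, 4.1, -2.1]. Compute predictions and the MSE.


ŷ0 = (0.2)·(1) + (-1.0)·(-4) + 1.9 = 6.1
ŷ1 = (0.2)·(3) + (-1.0)·(-1) + 1.9 = 3.5
ŷ2 = (0.2)·(-3) + (-1.0)·(4) + 1.9 = -2.7
errors² = [2.25, 0.36, 0.36]
MSE = 2.9700/3 = 0.99

0.99


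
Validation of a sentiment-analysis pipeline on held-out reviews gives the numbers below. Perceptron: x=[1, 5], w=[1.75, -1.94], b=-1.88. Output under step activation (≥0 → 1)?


z = (1)·(1.75) + (5)·(-1.94) - 1.88
  = -9.83
step(z) = 0 (z<0)

0


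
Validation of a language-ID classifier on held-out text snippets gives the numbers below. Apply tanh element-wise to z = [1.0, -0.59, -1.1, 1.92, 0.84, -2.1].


tanh(1.0) = 0.7616
tanh(-0.59) = -0.5299
tanh(-1.1) = -0.8005
tanh(1.92) = 0.9579
tanh(0.84) = 0.6858
tanh(-2.1) = -0.9705
result = [0.7616, -0.5299, -0.8005, 0.9579, 0.6858, -0.9705]

[0.7616, -0.5299, -0.8005, 0.9579, 0.6858, -0.9705]


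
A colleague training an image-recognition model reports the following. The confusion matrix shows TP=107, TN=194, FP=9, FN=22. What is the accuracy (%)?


Accuracy = (TP+TN)/(TP+TN+FP+FN)
= (107+194)/(332)
= 301/332 = 90.66%

90.66%


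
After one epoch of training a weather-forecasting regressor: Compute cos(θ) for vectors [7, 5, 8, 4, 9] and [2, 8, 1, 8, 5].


A·B = 7·2 + 5·8 + 8·1 + 4·8 + 9·5 = 139
‖A‖ = √235 = 15.3297, ‖B‖ = √158 = 12.5698
cos = 139/(√235·√158) = 139/√37130 = 0.7214

0.7214


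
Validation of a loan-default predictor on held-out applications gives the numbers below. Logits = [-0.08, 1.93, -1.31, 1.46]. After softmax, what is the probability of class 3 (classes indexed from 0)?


Exponentials: e^-0.08=0.9231, e^1.93=6.8895, e^-1.31=0.2698, e^1.46=4.306
Sum = 12.3884
Softmax = [0.0745, 0.5561, 0.0218, 0.3476]
p[3] = 4.306/12.3884 = 0.3476

0.3476


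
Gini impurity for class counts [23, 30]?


Probabilities: [23/53, 30/53] ≈ [0.434, 0.566]
Σpᵢ² = (529 + 900)/53² = 1429/2809
Gini = 1 - Σpᵢ² = 1 - 1429/2809 = 0.4913

0.4913


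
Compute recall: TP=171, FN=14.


Recall = TP/(TP+FN)
= 171/(171+14)
= 171/185 = 92.43%

92.43%


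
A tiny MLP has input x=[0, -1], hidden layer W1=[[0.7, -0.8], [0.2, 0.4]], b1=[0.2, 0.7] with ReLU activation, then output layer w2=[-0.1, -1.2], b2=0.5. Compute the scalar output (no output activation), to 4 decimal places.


z1[0] = (0.7)·(0) + (-0.8)·(-1) + 0.2 = 1.0
z1[1] = (0.2)·(0) + (0.4)·(-1) + 0.7 = 0.3
h = ReLU(z1) = [1.0, 0.3]
output = (-0.1)·(1.0) + (-1.2)·(0.3) + 0.5 = 0.04

0.04


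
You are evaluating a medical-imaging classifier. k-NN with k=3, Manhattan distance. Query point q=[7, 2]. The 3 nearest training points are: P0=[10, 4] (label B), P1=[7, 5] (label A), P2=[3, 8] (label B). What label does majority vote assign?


d(q,P0) = 5  (label B)
d(q,P1) = 3  (label A)
d(q,P2) = 10  (label B)
Votes: A=1, B=2
Majority → B

B


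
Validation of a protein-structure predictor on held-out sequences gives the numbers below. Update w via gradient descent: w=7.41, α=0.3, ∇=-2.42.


w_new = w - α·∇
= 7.41 - 0.3·-2.42
= 7.41 + 0.726
= 8.136

8.136


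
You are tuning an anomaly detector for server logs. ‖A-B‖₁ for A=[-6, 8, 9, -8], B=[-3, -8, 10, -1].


d = |-6+ 3| + |8+ 8| + |9-10| + |-8+ 1|
  = 3 + 16 + 1 + 7
  = 27

27


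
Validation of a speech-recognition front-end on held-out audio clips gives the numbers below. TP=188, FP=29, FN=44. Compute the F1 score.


Precision = 188/217 = 0.8664
Recall = 188/232 = 0.8103
F1 = 2·P·R/(P+R) = 2·TP/(2·TP+FP+FN) = 376/(376+29+44) = 376/449 = 0.8374

0.8374


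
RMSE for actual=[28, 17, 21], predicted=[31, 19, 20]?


MSE = 14/3 = 4.6667
RMSE = √(14/3) = 2.1602

2.1602


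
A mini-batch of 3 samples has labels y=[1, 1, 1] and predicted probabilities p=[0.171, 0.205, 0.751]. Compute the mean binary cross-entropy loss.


L[0] = -ln(0.171) = 1.7661
L[1] = -ln(0.205) = 1.5847
L[2] = -ln(0.751) = 0.2863
mean = (1.7661 + 1.5847 + 0.2863)/3 = 1.2124

1.2124


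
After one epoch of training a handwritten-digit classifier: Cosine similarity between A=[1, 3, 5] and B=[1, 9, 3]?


A·B = 1·1 + 3·9 + 5·3 = 43
‖A‖ = √35 = 5.9161, ‖B‖ = √91 = 9.5394
cos = 43/(√35·√91) = 43/√3185 = 0.7619

0.7619


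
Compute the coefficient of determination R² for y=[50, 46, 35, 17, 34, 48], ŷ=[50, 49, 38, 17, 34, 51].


ȳ = 38.3333
SS_res = Σ(y-ŷ)² = 27
SS_tot = Σ(y-ȳ)² = 773.33
R² = 1 - SS_res/SS_tot = 1 - 0.0349 = 0.9651

0.9651


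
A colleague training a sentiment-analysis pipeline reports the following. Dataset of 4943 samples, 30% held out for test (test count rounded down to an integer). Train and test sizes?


Test = ⌊4943·30/100⌋ = 1482
Train = 4943 - 1482 = 3461

Train: 3461, Test: 1482


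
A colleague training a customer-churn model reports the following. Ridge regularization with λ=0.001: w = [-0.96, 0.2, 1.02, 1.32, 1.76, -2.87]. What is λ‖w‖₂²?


‖w‖₂² = (-0.96)² + (0.2)² + (1.02)² + (1.32)² + (1.76)² + (-2.87)²
     = 0.9216 + 0.04 + 1.0404 + 1.7424 + 3.0976 + 8.2369
     = 15.0789
λ·‖w‖₂² = 0.001·15.0789 = 0.015079

0.015079


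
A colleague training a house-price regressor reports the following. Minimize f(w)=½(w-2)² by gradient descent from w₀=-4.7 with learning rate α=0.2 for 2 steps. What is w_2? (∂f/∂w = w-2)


step 1: grad = -4.7-2 = -6.7; w = -4.7 - 0.2·(-6.7) = -3.36
step 2: grad = -3.36-2 = -5.36; w = -3.36 - 0.2·(-5.36) = -2.288

-2.288


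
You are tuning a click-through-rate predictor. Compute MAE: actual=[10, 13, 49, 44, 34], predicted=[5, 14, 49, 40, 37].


Absolute errors: |10-5|=5, |13-14|=1, |49-49|=0, |44-40|=4, |34-37|=3
Sum = 13
MAE = 13/5 = 13/5

13/5


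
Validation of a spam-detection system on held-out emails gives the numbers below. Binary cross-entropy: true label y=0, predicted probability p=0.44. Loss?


BCE = -[y·ln(p) + (1-y)·ln(1-p)]
= -0 - 1·ln(1-0.44)
= -ln(0.56) = 0.5798

0.5798


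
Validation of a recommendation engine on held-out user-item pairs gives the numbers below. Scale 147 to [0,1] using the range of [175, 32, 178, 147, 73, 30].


min=30, max=178
(147-30)/(178-30) = 117/148 = 0.7905

0.7905


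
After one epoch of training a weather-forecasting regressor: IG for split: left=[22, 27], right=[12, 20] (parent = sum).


Parent = [34, 47], H_parent = 0.9813
H_left = 0.9925 (n=49), H_right = 0.9544 (n=32)
H_children = (49/81)·0.9925 + (32/81)·0.9544 = 0.9774
IG = 0.9813 - 0.9774 = 0.0039

0.0039


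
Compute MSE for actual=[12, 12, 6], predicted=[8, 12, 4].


Squared errors: (12-8)²=16, (12-12)²=0, (6-4)²=4
Sum = 20
MSE = 20/3 = 20/3

20/3


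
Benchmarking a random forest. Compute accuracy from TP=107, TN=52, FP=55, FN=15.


Accuracy = (TP+TN)/(TP+TN+FP+FN)
= (107+52)/(229)
= 159/229 = 69.43%

69.43%


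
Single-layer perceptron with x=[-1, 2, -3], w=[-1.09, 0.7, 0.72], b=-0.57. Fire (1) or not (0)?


z = (-1)·(-1.09) + (2)·(0.7) + (-3)·(0.72) - 0.57
  = -0.24
step(z) = 0 (z<0)

0


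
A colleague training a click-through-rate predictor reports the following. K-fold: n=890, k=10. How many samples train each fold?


Fold size = 890/10 = 89
Training per fold = 890 - 89 = 801

801


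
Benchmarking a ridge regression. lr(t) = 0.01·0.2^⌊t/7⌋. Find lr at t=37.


n_drops = ⌊37/7⌋ = 5
lr = 0.01·0.2^5 = 0.01·0.00032 = 0.0000032

0.0000032


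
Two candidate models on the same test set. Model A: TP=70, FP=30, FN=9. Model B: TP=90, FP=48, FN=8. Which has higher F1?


Model A: P=70/100=0.7, R=70/79=0.8861, F1=2PR/(P+R)=2TP/(2TP+FP+FN)=140/179=0.7821
Model B: P=90/138=0.6522, R=90/98=0.9184, F1=2PR/(P+R)=2TP/(2TP+FP+FN)=180/236=0.7627
0.7821 > 0.7627 → Model A

Model A


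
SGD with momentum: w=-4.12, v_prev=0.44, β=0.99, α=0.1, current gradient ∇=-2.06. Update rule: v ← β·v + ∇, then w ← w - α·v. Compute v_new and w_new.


v_new = 0.99·0.44 - 2.06 = 0.4356 - 2.06 = -1.6244
w_new = -4.12 - 0.1·-1.6244 = -4.12 + 0.16244 = -3.95756

v_new=-1.6244, w_new=-3.95756


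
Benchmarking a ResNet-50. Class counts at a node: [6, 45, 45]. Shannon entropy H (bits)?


Probabilities: [6/96, 45/96, 45/96] ≈ [0.0625, 0.4688, 0.4688]
H = -((6/96)·log₂(6/96) + (45/96)·log₂(45/96) + (45/96)·log₂(45/96))
  = 1.2748 bits

1.2748 bits


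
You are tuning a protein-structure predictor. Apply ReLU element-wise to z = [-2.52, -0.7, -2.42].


ReLU(-2.52) = max(0, -2.52) = 0.0
ReLU(-0.7) = max(0, -0.7) = 0.0
ReLU(-2.42) = max(0, -2.42) = 0.0
result = [0.0, 0.0, 0.0]

[0.0, 0.0, 0.0]


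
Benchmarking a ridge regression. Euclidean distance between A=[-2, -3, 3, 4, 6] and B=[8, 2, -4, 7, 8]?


d = √((-2-8)² + (-3-2)² + (3+ 4)² + (4-7)² + (6-8)²)
  = √(100 + 25 + 49 + 9 + 4)
  = √187 = 13.6748

13.6748


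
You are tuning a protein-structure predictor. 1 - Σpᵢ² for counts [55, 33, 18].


Probabilities: [55/106, 33/106, 18/106] ≈ [0.5189, 0.3113, 0.1698]
Σpᵢ² = (3025 + 1089 + 324)/106² = 4438/11236
Gini = 1 - Σpᵢ² = 1 - 4438/11236 = 0.605

0.605


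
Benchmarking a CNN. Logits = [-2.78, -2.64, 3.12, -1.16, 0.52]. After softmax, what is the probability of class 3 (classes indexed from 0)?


Exponentials: e^-2.78=0.062, e^-2.64=0.0714, e^3.12=22.6464, e^-1.16=0.3135, e^0.52=1.682
Sum = 24.7753
Softmax = [0.0025, 0.0029, 0.9141, 0.0127, 0.0679]
p[3] = 0.3135/24.7753 = 0.0127

0.0127


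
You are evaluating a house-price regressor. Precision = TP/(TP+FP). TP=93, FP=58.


Precision = TP/(TP+FP)
= 93/(93+58)
= 93/151 = 61.59%

61.59%


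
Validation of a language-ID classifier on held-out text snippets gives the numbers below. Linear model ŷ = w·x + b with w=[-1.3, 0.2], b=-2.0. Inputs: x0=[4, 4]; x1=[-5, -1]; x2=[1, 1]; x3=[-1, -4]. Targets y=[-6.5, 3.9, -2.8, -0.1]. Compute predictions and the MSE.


ŷ0 = (-1.3)·(4) + (0.2)·(4) - 2.0 = -6.4
ŷ1 = (-1.3)·(-5) + (0.2)·(-1) - 2.0 = 4.3
ŷ2 = (-1.3)·(1) + (0.2)·(1) - 2.0 = -3.1
ŷ3 = (-1.3)·(-1) + (0.2)·(-4) - 2.0 = -1.5
errors² = [0.01, 0.16, 0.09, 1.96]
MSE = 2.2200/4 = 0.555

0.555


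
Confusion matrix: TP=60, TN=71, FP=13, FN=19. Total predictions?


Total = TP + TN + FP + FN
= 60 + 71 + 13 + 19
= 163
(Predicted positive: 73, predicted negative: 90)

163


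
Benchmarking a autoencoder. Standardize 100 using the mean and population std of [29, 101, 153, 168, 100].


μ = 110.2, σ = 48.8974
z = (100 - 110.2)/48.8974 = -0.2086

-0.2086


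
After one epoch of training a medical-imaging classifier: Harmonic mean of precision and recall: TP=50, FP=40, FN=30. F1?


Precision = 50/90 = 0.5556
Recall = 50/80 = 0.625
F1 = 2·P·R/(P+R) = 2·TP/(2·TP+FP+FN) = 100/(100+40+30) = 100/170 = 0.5882

0.5882


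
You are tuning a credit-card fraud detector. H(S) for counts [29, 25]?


Probabilities: [29/54, 25/54] ≈ [0.537, 0.463]
H = -((29/54)·log₂(29/54) + (25/54)·log₂(25/54))
  = 0.996 bits

0.996 bits


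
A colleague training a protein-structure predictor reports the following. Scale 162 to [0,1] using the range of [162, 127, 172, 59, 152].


min=59, max=172
(162-59)/(172-59) = 103/113 = 0.9115

0.9115


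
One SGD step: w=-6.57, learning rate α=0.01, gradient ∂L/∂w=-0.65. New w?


w_new = w - α·∇
= -6.57 - 0.01·-0.65
= -6.57 + 0.0065
= -6.5635

-6.5635


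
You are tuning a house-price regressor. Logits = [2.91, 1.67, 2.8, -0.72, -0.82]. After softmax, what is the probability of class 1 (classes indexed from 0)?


Exponentials: e^2.91=18.3568, e^1.67=5.3122, e^2.8=16.4446, e^-0.72=0.4868, e^-0.82=0.4404
Sum = 41.0408
Softmax = [0.4473, 0.1294, 0.4007, 0.0119, 0.0107]
p[1] = 5.3122/41.0408 = 0.1294

0.1294


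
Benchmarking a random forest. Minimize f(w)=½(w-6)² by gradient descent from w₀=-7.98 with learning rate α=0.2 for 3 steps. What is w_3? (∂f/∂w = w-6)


step 1: grad = -7.98-6 = -13.98; w = -7.98 - 0.2·(-13.98) = -5.184
step 2: grad = -5.184-6 = -11.184; w = -5.184 - 0.2·(-11.184) = -2.9472
step 3: grad = -2.9472-6 = -8.9472; w = -2.9472 - 0.2·(-8.9472) = -1.15776

-1.15776


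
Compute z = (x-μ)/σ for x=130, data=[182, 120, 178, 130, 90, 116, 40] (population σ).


μ = 122.2857, σ = 45.65
z = (130 - 122.2857)/45.65 = 0.169

0.169


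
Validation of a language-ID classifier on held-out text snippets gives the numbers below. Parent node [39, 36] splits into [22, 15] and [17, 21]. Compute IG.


Parent = [39, 36], H_parent = 0.9988
H_left = 0.974 (n=37), H_right = 0.992 (n=38)
H_children = (37/75)·0.974 + (38/75)·0.992 = 0.9831
IG = 0.9988 - 0.9831 = 0.0157

0.0157


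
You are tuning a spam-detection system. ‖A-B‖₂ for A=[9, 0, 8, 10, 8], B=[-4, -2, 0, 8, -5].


d = √((9+ 4)² + (0+ 2)² + (8-0)² + (10-8)² + (8+ 5)²)
  = √(169 + 4 + 64 + 4 + 169)
  = √410 = 20.2485

20.2485


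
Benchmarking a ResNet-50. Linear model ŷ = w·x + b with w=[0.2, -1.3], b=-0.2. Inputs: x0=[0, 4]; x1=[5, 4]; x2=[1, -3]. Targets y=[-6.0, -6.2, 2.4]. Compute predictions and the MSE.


ŷ0 = (0.2)·(0) + (-1.3)·(4) - 0.2 = -5.4
ŷ1 = (0.2)·(5) + (-1.3)·(4) - 0.2 = -4.4
ŷ2 = (0.2)·(1) + (-1.3)·(-3) - 0.2 = 3.9
errors² = [0.36, 3.24, 2.25]
MSE = 5.8500/3 = 1.95

1.95


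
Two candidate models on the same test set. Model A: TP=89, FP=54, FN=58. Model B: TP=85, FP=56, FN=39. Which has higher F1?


Model A: P=89/143=0.6224, R=89/147=0.6054, F1=2PR/(P+R)=2TP/(2TP+FP+FN)=178/290=0.6138
Model B: P=85/141=0.6028, R=85/124=0.6855, F1=2PR/(P+R)=2TP/(2TP+FP+FN)=170/265=0.6415
0.6138 < 0.6415 → Model B

Model B


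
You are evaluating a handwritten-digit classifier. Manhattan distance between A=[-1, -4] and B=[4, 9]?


d = |-1-4| + |-4-9|
  = 5 + 13
  = 18

18


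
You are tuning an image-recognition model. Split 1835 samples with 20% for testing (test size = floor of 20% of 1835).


Test = ⌊1835·20/100⌋ = 367
Train = 1835 - 367 = 1468

Train: 1468, Test: 367


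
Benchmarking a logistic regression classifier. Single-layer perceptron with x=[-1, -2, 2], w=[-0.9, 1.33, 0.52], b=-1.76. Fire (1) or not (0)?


z = (-1)·(-0.9) + (-2)·(1.33) + (2)·(0.52) - 1.76
  = -2.48
step(z) = 0 (z<0)

0


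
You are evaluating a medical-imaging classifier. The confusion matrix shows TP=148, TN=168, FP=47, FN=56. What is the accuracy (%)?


Accuracy = (TP+TN)/(TP+TN+FP+FN)
= (148+168)/(419)
= 316/419 = 75.42%

75.42%


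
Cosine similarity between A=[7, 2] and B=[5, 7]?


A·B = 7·5 + 2·7 = 49
‖A‖ = √53 = 7.2801, ‖B‖ = √74 = 8.6023
cos = 49/(√53·√74) = 49/√3922 = 0.7824

0.7824


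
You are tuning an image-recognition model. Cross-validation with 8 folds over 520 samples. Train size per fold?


Fold size = 520/8 = 65
Training per fold = 520 - 65 = 455

455


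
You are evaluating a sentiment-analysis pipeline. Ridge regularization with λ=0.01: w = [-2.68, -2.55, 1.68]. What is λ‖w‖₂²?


‖w‖₂² = (-2.68)² + (-2.55)² + (1.68)²
     = 7.1824 + 6.5025 + 2.8224
     = 16.5073
λ·‖w‖₂² = 0.01·16.5073 = 0.165073

0.165073


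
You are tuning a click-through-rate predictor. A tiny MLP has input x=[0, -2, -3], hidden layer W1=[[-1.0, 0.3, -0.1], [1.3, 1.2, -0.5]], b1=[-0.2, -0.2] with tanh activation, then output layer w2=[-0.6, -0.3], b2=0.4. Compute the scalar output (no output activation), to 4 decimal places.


z1[0] = (-1.0)·(0) + (0.3)·(-2) + (-0.1)·(-3) - 0.2 = -0.5
z1[1] = (1.3)·(0) + (1.2)·(-2) + (-0.5)·(-3) - 0.2 = -1.1
h = tanh(z1) = [-0.4621, -0.8005]
output = (-0.6)·(-0.4621) + (-0.3)·(-0.8005) + 0.4 = 0.9174

0.9174


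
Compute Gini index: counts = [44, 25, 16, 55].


Probabilities: [44/140, 25/140, 16/140, 55/140] ≈ [0.3143, 0.1786, 0.1143, 0.3929]
Σpᵢ² = (1936 + 625 + 256 + 3025)/140² = 5842/19600
Gini = 1 - Σpᵢ² = 1 - 5842/19600 = 0.7019

0.7019


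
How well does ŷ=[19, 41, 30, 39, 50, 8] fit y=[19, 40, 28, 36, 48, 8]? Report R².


ȳ = 29.8333
SS_res = Σ(y-ŷ)² = 18
SS_tot = Σ(y-ȳ)² = 1068.83
R² = 1 - SS_res/SS_tot = 1 - 0.0168 = 0.9832

0.9832


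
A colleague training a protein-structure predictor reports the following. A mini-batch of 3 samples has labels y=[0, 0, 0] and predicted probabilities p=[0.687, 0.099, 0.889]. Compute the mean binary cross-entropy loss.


L[0] = -ln(1-0.687) = -ln(0.313) = 1.1616
L[1] = -ln(1-0.099) = -ln(0.901) = 0.1043
L[2] = -ln(1-0.889) = -ln(0.111) = 2.1982
mean = (1.1616 + 0.1043 + 2.1982)/3 = 1.1547

1.1547


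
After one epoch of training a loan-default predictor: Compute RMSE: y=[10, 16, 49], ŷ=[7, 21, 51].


MSE = 38/3 = 12.6667
RMSE = √(38/3) = 3.559

3.559


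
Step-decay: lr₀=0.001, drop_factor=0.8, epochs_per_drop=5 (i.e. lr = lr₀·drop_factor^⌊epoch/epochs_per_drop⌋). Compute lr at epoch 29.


n_drops = ⌊29/5⌋ = 5
lr = 0.001·0.8^5 = 0.001·0.32768 = 0.00032768

0.00032768


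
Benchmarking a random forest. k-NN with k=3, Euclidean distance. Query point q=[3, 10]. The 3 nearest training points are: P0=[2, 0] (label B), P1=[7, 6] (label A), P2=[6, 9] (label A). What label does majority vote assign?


d(q,P0) = 10.0499  (label B)
d(q,P1) = 5.6569  (label A)
d(q,P2) = 3.1623  (label A)
Votes: A=2, B=1
Majority → A

A


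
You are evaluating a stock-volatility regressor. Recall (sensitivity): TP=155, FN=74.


Recall = TP/(TP+FN)
= 155/(155+74)
= 155/229 = 67.69%

67.69%


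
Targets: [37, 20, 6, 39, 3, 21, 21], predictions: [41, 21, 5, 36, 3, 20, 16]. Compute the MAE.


Absolute errors: |37-41|=4, |20-21|=1, |6-5|=1, |39-36|=3, |3-3|=0, |21-20|=1, |21-16|=5
Sum = 15
MAE = 15/7 = 15/7

15/7


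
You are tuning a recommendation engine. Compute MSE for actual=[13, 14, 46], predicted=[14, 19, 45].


Squared errors: (13-14)²=1, (14-19)²=25, (46-45)²=1
Sum = 27
MSE = 27/3 = 9

9


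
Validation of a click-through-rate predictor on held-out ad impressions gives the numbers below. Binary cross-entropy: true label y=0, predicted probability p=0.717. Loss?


BCE = -[y·ln(p) + (1-y)·ln(1-p)]
= -0 - 1·ln(1-0.717)
= -ln(0.283) = 1.2623

1.2623


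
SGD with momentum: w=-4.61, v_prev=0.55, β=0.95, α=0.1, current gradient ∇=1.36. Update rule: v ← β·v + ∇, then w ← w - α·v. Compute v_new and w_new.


v_new = 0.95·0.55 + 1.36 = 0.5225 + 1.36 = 1.8825
w_new = -4.61 - 0.1·1.8825 = -4.61 - 0.18825 = -4.79825

v_new=1.8825, w_new=-4.79825


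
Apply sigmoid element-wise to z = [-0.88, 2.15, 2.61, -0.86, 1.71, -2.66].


σ(-0.88) = 1/(1+e^0.88) = 0.2932
σ(2.15) = 1/(1+e^-2.15) = 0.8957
σ(2.61) = 1/(1+e^-2.61) = 0.9315
σ(-0.86) = 1/(1+e^0.86) = 0.2973
σ(1.71) = 1/(1+e^-1.71) = 0.8468
σ(-2.66) = 1/(1+e^2.66) = 0.0654
result = [0.2932, 0.8957, 0.9315, 0.2973, 0.8468, 0.0654]

[0.2932, 0.8957, 0.9315, 0.2973, 0.8468, 0.0654]


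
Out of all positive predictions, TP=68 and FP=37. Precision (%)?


Precision = TP/(TP+FP)
= 68/(68+37)
= 68/105 = 64.76%

64.76%


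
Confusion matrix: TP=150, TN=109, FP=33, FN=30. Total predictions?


Total = TP + TN + FP + FN
= 150 + 109 + 33 + 30
= 322
(Predicted positive: 183, predicted negative: 139)

322


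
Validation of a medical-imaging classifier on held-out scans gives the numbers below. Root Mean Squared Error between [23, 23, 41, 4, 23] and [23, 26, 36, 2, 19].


MSE = 54/5 = 10.8
RMSE = √(54/5) = 3.2863

3.2863


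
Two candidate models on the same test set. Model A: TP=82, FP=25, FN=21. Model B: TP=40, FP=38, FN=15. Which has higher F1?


Model A: P=82/107=0.7664, R=82/103=0.7961, F1=2PR/(P+R)=2TP/(2TP+FP+FN)=164/210=0.781
Model B: P=40/78=0.5128, R=40/55=0.7273, F1=2PR/(P+R)=2TP/(2TP+FP+FN)=80/133=0.6015
0.781 > 0.6015 → Model A

Model A


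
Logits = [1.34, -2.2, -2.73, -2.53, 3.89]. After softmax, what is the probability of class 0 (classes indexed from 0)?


Exponentials: e^1.34=3.819, e^-2.2=0.1108, e^-2.73=0.0652, e^-2.53=0.0797, e^3.89=48.9109
Sum = 52.9856
Softmax = [0.0721, 0.0021, 0.0012, 0.0015, 0.9231]
p[0] = 3.819/52.9856 = 0.0721

0.0721


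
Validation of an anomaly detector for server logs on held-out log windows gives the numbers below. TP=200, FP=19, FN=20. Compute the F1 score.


Precision = 200/219 = 0.9132
Recall = 200/220 = 0.9091
F1 = 2·P·R/(P+R) = 2·TP/(2·TP+FP+FN) = 400/(400+19+20) = 400/439 = 0.9112

0.9112


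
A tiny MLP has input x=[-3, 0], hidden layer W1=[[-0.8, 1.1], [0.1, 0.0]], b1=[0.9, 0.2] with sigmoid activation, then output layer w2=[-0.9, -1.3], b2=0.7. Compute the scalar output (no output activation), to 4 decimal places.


z1[0] = (-0.8)·(-3) + (1.1)·(0) + 0.9 = 3.3
z1[1] = (0.1)·(-3) + (0.0)·(0) + 0.2 = -0.1
h = sigmoid(z1) = [0.9644, 0.475]
output = (-0.9)·(0.9644) + (-1.3)·(0.475) + 0.7 = -0.7855

-0.7855


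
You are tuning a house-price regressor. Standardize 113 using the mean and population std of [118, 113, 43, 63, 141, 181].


μ = 109.8333, σ = 46.139
z = (113 - 109.8333)/46.139 = 0.0686

0.0686


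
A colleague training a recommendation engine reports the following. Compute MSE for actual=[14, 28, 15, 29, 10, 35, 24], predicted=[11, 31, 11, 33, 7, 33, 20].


Squared errors: (14-11)²=9, (28-31)²=9, (15-11)²=16, (29-33)²=16, (10-7)²=9, (35-33)²=4, (24-20)²=16
Sum = 79
MSE = 79/7 = 79/7

79/7


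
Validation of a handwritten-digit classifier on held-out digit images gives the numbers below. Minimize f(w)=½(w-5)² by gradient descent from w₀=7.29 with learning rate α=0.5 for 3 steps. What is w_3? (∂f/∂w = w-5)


step 1: grad = 7.29-5 = 2.29; w = 7.29 - 0.5·(2.29) = 6.145
step 2: grad = 6.145-5 = 1.145; w = 6.145 - 0.5·(1.145) = 5.5725
step 3: grad = 5.5725-5 = 0.5725; w = 5.5725 - 0.5·(0.5725) = 5.28625

5.28625


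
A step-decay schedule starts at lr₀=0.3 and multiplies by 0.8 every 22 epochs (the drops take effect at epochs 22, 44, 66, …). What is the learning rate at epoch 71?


n_drops = ⌊71/22⌋ = 3
lr = 0.3·0.8^3 = 0.3·0.512 = 0.1536

0.1536


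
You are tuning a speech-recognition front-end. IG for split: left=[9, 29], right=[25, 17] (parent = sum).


Parent = [34, 46], H_parent = 0.9837
H_left = 0.7897 (n=38), H_right = 0.9737 (n=42)
H_children = (38/80)·0.7897 + (42/80)·0.9737 = 0.8863
IG = 0.9837 - 0.8863 = 0.0974

0.0974


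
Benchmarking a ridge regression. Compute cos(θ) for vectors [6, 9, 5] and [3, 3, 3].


A·B = 6·3 + 9·3 + 5·3 = 60
‖A‖ = √142 = 11.9164, ‖B‖ = √27 = 5.1962
cos = 60/(√142·√27) = 60/√3834 = 0.969

0.969


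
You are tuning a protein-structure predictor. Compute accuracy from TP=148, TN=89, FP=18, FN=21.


Accuracy = (TP+TN)/(TP+TN+FP+FN)
= (148+89)/(276)
= 237/276 = 85.87%

85.87%


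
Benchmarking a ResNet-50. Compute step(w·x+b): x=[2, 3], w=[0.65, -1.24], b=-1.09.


z = (2)·(0.65) + (3)·(-1.24) - 1.09
  = -3.51
step(z) = 0 (z<0)

0


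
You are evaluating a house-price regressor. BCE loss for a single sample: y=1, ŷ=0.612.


BCE = -[y·ln(p) + (1-y)·ln(1-p)]
= -1·ln(0.612) - 0
= -ln(0.612) = 0.491

0.491


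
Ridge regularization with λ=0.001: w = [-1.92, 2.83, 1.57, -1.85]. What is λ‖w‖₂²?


‖w‖₂² = (-1.92)² + (2.83)² + (1.57)² + (-1.85)²
     = 3.6864 + 8.0089 + 2.4649 + 3.4225
     = 17.5827
λ·‖w‖₂² = 0.001·17.5827 = 0.017583

0.017583


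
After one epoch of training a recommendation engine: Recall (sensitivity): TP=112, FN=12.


Recall = TP/(TP+FN)
= 112/(112+12)
= 112/124 = 90.32%

90.32%


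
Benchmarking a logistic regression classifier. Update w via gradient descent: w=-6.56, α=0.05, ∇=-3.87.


w_new = w - α·∇
= -6.56 - 0.05·-3.87
= -6.56 + 0.1935
= -6.3665

-6.3665


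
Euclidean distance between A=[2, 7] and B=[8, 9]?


d = √((2-8)² + (7-9)²)
  = √(36 + 4)
  = √40 = 6.3246

6.3246


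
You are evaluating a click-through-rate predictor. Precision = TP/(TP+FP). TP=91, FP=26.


Precision = TP/(TP+FP)
= 91/(91+26)
= 91/117 = 77.78%

77.78%


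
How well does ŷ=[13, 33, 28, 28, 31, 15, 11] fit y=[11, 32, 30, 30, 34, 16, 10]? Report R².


ȳ = 23.2857
SS_res = Σ(y-ŷ)² = 24
SS_tot = Σ(y-ȳ)² = 661.43
R² = 1 - SS_res/SS_tot = 1 - 0.0363 = 0.9637

0.9637


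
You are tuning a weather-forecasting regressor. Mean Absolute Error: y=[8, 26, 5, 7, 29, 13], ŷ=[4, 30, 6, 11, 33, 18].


Absolute errors: |8-4|=4, |26-30|=4, |5-6|=1, |7-11|=4, |29-33|=4, |13-18|=5
Sum = 22
MAE = 22/6 = 11/3

11/3


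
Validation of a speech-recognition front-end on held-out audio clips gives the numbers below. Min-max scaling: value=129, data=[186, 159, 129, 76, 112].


min=76, max=186
(129-76)/(186-76) = 53/110 = 0.4818

0.4818


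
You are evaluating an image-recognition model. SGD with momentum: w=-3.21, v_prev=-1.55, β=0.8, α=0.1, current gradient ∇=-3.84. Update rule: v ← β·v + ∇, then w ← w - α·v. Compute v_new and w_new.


v_new = 0.8·-1.55 - 3.84 = -1.24 - 3.84 = -5.08
w_new = -3.21 - 0.1·-5.08 = -3.21 + 0.508 = -2.702

v_new=-5.08, w_new=-2.702


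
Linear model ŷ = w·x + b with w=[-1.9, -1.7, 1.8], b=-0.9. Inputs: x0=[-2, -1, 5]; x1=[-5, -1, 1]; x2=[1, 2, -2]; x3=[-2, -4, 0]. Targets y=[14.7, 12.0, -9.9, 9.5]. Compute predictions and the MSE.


ŷ0 = (-1.9)·(-2) + (-1.7)·(-1) + (1.8)·(5) - 0.9 = 13.6
ŷ1 = (-1.9)·(-5) + (-1.7)·(-1) + (1.8)·(1) - 0.9 = 12.1
ŷ2 = (-1.9)·(1) + (-1.7)·(2) + (1.8)·(-2) - 0.9 = -9.8
ŷ3 = (-1.9)·(-2) + (-1.7)·(-4) + (1.8)·(0) - 0.9 = 9.7
errors² = [1.21, 0.01, 0.01, 0.04]
MSE = 1.2700/4 = 0.3175

0.3175


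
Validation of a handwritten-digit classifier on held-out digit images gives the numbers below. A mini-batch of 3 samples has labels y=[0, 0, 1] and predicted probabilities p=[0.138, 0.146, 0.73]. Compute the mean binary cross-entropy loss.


L[0] = -ln(1-0.138) = -ln(0.862) = 0.1485
L[1] = -ln(1-0.146) = -ln(0.854) = 0.1578
L[2] = -ln(0.73) = 0.3147
mean = (0.1485 + 0.1578 + 0.3147)/3 = 0.207

0.207


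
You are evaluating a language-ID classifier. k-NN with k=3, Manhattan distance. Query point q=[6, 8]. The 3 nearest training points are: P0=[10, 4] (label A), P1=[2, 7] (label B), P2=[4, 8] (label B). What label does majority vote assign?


d(q,P0) = 8  (label A)
d(q,P1) = 5  (label B)
d(q,P2) = 2  (label B)
Votes: A=1, B=2
Majority → B

B


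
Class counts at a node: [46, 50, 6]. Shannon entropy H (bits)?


Probabilities: [46/102, 50/102, 6/102] ≈ [0.451, 0.4902, 0.0588]
H = -((46/102)·log₂(46/102) + (50/102)·log₂(50/102) + (6/102)·log₂(6/102))
  = 1.2628 bits

1.2628 bits


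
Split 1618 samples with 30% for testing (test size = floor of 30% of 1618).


Test = ⌊1618·30/100⌋ = 485
Train = 1618 - 485 = 1133

Train: 1133, Test: 485


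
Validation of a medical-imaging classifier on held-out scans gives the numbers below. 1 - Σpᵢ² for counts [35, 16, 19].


Probabilities: [35/70, 16/70, 19/70] ≈ [0.5, 0.2286, 0.2714]
Σpᵢ² = (1225 + 256 + 361)/70² = 1842/4900
Gini = 1 - Σpᵢ² = 1 - 1842/4900 = 0.6241

0.6241


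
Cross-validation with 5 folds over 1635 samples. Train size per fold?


Fold size = 1635/5 = 327
Training per fold = 1635 - 327 = 1308

1308


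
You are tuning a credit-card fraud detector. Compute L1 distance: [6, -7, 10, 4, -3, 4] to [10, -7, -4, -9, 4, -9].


d = |6-10| + |-7+ 7| + |10+ 4| + |4+ 9| + |-3-4| + |4+ 9|
  = 4 + 0 + 14 + 13 + 7 + 13
  = 51

51


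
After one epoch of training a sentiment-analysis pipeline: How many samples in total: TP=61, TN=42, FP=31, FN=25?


Total = TP + TN + FP + FN
= 61 + 42 + 31 + 25
= 159
(Predicted positive: 92, predicted negative: 67)

159


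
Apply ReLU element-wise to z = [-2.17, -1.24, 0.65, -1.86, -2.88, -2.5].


ReLU(-2.17) = max(0, -2.17) = 0.0
ReLU(-1.24) = max(0, -1.24) = 0.0
ReLU(0.65) = max(0, 0.65) = 0.65
ReLU(-1.86) = max(0, -1.86) = 0.0
ReLU(-2.88) = max(0, -2.88) = 0.0
ReLU(-2.5) = max(0, -2.5) = 0.0
result = [0.0, 0.0, 0.65, 0.0, 0.0, 0.0]

[0.0, 0.0, 0.65, 0.0, 0.0, 0.0]


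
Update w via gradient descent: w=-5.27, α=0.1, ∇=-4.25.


w_new = w - α·∇
= -5.27 - 0.1·-4.25
= -5.27 + 0.425
= -4.845

-4.845


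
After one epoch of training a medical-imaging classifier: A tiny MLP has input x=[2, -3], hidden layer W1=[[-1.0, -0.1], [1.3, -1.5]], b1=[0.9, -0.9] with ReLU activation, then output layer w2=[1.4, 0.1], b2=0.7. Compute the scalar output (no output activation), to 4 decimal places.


z1[0] = (-1.0)·(2) + (-0.1)·(-3) + 0.9 = -0.8
z1[1] = (1.3)·(2) + (-1.5)·(-3) - 0.9 = 6.2
h = ReLU(z1) = [0.0, 6.2]
output = (1.4)·(0.0) + (0.1)·(6.2) + 0.7 = 1.32

1.32


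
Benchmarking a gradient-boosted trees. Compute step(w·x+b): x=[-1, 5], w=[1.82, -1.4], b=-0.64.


z = (-1)·(1.82) + (5)·(-1.4) - 0.64
  = -9.46
step(z) = 0 (z<0)

0


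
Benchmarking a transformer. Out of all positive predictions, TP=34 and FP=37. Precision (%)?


Precision = TP/(TP+FP)
= 34/(34+37)
= 34/71 = 47.89%

47.89%


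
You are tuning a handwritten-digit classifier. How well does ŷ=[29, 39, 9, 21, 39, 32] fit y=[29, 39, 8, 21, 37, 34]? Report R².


ȳ = 28
SS_res = Σ(y-ŷ)² = 9
SS_tot = Σ(y-ȳ)² = 688
R² = 1 - SS_res/SS_tot = 1 - 0.0131 = 0.9869

0.9869


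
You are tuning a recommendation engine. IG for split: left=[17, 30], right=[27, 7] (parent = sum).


Parent = [44, 37], H_parent = 0.9946
H_left = 0.9441 (n=47), H_right = 0.7335 (n=34)
H_children = (47/81)·0.9441 + (34/81)·0.7335 = 0.8557
IG = 0.9946 - 0.8557 = 0.1389

0.1389


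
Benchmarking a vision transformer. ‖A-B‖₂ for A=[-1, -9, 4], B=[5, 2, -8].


d = √((-1-5)² + (-9-2)² + (4+ 8)²)
  = √(36 + 121 + 144)
  = √301 = 17.3494

17.3494


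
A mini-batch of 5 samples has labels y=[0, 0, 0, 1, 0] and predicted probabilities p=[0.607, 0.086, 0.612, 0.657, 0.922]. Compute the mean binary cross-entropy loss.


L[0] = -ln(1-0.607) = -ln(0.393) = 0.9339
L[1] = -ln(1-0.086) = -ln(0.914) = 0.0899
L[2] = -ln(1-0.612) = -ln(0.388) = 0.9467
L[3] = -ln(0.657) = 0.4201
L[4] = -ln(1-0.922) = -ln(0.078) = 2.551
mean = (0.9339 + 0.0899 + 0.9467 + 0.4201 + 2.551)/5 = 0.9883

0.9883


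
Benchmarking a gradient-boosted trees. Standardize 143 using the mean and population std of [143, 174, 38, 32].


μ = 96.75, σ = 62.751
z = (143 - 96.75)/62.751 = 0.737

0.737


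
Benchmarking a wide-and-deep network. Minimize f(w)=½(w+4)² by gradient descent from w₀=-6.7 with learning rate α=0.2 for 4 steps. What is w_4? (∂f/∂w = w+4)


step 1: grad = -6.7+4 = -2.7; w = -6.7 - 0.2·(-2.7) = -6.16
step 2: grad = -6.16+4 = -2.16; w = -6.16 - 0.2·(-2.16) = -5.728
step 3: grad = -5.728+4 = -1.728; w = -5.728 - 0.2·(-1.728) = -5.3824
step 4: grad = -5.3824+4 = -1.3824; w = -5.3824 - 0.2·(-1.3824) = -5.10592

-5.10592


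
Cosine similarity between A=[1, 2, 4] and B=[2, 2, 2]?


A·B = 1·2 + 2·2 + 4·2 = 14
‖A‖ = √21 = 4.5826, ‖B‖ = √12 = 3.4641
cos = 14/(√21·√12) = 14/√252 = 0.8819

0.8819


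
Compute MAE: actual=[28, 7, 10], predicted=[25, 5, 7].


Absolute errors: |28-25|=3, |7-5|=2, |10-7|=3
Sum = 8
MAE = 8/3 = 8/3

8/3


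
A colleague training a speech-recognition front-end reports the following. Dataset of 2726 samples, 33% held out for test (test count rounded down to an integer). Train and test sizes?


Test = ⌊2726·33/100⌋ = 899
Train = 2726 - 899 = 1827

Train: 1827, Test: 899


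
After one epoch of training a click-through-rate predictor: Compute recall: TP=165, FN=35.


Recall = TP/(TP+FN)
= 165/(165+35)
= 165/200 = 82.5%

82.5%


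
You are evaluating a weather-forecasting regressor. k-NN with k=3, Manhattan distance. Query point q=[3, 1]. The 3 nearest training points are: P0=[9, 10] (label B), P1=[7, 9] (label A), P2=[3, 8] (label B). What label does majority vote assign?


d(q,P0) = 15  (label B)
d(q,P1) = 12  (label A)
d(q,P2) = 7  (label B)
Votes: A=1, B=2
Majority → B

B


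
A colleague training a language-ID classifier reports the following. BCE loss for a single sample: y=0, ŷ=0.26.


BCE = -[y·ln(p) + (1-y)·ln(1-p)]
= -0 - 1·ln(1-0.26)
= -ln(0.74) = 0.3011

0.3011


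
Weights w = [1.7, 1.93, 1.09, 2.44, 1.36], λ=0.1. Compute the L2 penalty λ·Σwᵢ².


‖w‖₂² = (1.7)² + (1.93)² + (1.09)² + (2.44)² + (1.36)²
     = 2.89 + 3.7249 + 1.1881 + 5.9536 + 1.8496
     = 15.6062
λ·‖w‖₂² = 0.1·15.6062 = 1.56062

1.56062


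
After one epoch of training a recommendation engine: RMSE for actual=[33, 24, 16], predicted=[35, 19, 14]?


MSE = 33/3 = 11
RMSE = √(33/3) = 3.3166

3.3166


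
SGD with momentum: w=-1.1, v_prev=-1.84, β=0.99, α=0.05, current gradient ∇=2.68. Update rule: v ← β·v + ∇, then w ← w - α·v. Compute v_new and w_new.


v_new = 0.99·-1.84 + 2.68 = -1.8216 + 2.68 = 0.8584
w_new = -1.1 - 0.05·0.8584 = -1.1 - 0.04292 = -1.14292

v_new=0.8584, w_new=-1.14292


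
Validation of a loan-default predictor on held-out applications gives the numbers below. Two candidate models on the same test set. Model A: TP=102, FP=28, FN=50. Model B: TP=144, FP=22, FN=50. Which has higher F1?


Model A: P=102/130=0.7846, R=102/152=0.6711, F1=2PR/(P+R)=2TP/(2TP+FP+FN)=204/282=0.7234
Model B: P=144/166=0.8675, R=144/194=0.7423, F1=2PR/(P+R)=2TP/(2TP+FP+FN)=288/360=0.8
0.7234 < 0.8 → Model B

Model B


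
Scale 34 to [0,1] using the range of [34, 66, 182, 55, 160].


min=34, max=182
(34-34)/(182-34) = 0/148 = 0.0

0.0


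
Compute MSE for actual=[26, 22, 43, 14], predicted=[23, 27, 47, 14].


Squared errors: (26-23)²=9, (22-27)²=25, (43-47)²=16, (14-14)²=0
Sum = 50
MSE = 50/4 = 25/2

25/2


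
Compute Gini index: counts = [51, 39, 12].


Probabilities: [51/102, 39/102, 12/102] ≈ [0.5, 0.3824, 0.1176]
Σpᵢ² = (2601 + 1521 + 144)/102² = 4266/10404
Gini = 1 - Σpᵢ² = 1 - 4266/10404 = 0.59

0.59


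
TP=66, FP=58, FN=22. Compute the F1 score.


Precision = 66/124 = 0.5323
Recall = 66/88 = 0.75
F1 = 2·P·R/(P+R) = 2·TP/(2·TP+FP+FN) = 132/(132+58+22) = 132/212 = 0.6226

0.6226


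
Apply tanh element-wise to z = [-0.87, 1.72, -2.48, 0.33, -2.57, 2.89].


tanh(-0.87) = -0.7014
tanh(1.72) = 0.9379
tanh(-2.48) = -0.9861
tanh(0.33) = 0.3185
tanh(-2.57) = -0.9884
tanh(2.89) = 0.9938
result = [-0.7014, 0.9379, -0.9861, 0.3185, -0.9884, 0.9938]

[-0.7014, 0.9379, -0.9861, 0.3185, -0.9884, 0.9938]


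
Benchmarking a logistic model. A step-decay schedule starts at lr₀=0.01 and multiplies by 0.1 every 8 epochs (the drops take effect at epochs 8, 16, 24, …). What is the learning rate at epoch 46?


n_drops = ⌊46/8⌋ = 5
lr = 0.01·0.1^5 = 0.01·0.00001 = 0.0000001

0.0000001


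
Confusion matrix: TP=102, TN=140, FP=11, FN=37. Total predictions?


Total = TP + TN + FP + FN
= 102 + 140 + 11 + 37
= 290
(Predicted positive: 113, predicted negative: 177)

290


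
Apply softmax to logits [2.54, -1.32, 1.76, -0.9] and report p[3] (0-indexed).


Exponentials: e^2.54=12.6797, e^-1.32=0.2671, e^1.76=5.8124, e^-0.9=0.4066
Sum = 19.1658
Softmax = [0.6616, 0.0139, 0.3033, 0.0212]
p[3] = 0.4066/19.1658 = 0.0212

0.0212


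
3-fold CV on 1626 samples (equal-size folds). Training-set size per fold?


Fold size = 1626/3 = 542
Training per fold = 1626 - 542 = 1084

1084


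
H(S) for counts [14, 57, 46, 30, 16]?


Probabilities: [14/163, 57/163, 46/163, 30/163, 16/163] ≈ [0.0859, 0.3497, 0.2822, 0.184, 0.0982]
H = -((14/163)·log₂(14/163) + (57/163)·log₂(57/163) + (46/163)·log₂(46/163) + (30/163)·log₂(30/163) + (16/163)·log₂(16/163))
  = 2.1275 bits

2.1275 bits


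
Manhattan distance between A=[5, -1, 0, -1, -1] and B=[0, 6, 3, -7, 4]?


d = |5-0| + |-1-6| + |0-3| + |-1+ 7| + |-1-4|
  = 5 + 7 + 3 + 6 + 5
  = 26

26


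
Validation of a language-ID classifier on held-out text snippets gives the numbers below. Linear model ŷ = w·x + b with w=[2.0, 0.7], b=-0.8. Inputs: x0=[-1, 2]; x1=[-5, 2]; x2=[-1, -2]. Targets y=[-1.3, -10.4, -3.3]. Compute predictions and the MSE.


ŷ0 = (2.0)·(-1) + (0.7)·(2) - 0.8 = -1.4
ŷ1 = (2.0)·(-5) + (0.7)·(2) - 0.8 = -9.4
ŷ2 = (2.0)·(-1) + (0.7)·(-2) - 0.8 = -4.2
errors² = [0.01, 1.0, 0.81]
MSE = 1.8200/3 = 0.6067

0.6067


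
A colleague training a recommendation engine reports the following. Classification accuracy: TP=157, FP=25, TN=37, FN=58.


Accuracy = (TP+TN)/(TP+TN+FP+FN)
= (157+37)/(277)
= 194/277 = 70.04%

70.04%
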